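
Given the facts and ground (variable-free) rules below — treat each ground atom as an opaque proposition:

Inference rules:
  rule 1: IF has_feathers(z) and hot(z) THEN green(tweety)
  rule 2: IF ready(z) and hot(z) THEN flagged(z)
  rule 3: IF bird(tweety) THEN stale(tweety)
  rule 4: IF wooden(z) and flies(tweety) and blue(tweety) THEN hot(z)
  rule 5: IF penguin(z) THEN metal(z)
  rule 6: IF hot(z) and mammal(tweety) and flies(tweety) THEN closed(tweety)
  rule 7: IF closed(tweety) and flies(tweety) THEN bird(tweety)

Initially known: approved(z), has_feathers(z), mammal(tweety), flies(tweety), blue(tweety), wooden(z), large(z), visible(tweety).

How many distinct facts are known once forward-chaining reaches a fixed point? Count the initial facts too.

13

Round 1: rule 4 [IF wooden(z) and flies(tweety) and blue(tweety) THEN hot(z)]. New: hot(z).
Round 2: rule 1 [IF has_feathers(z) and hot(z) THEN green(tweety)]; rule 6 [IF hot(z) and mammal(tweety) and flies(tweety) THEN closed(tweety)]. New: green(tweety), closed(tweety).
Round 3: rule 7 [IF closed(tweety) and flies(tweety) THEN bird(tweety)]. New: bird(tweety).
Round 4: rule 3 [IF bird(tweety) THEN stale(tweety)]. New: stale(tweety).
Closure: {approved(z), bird(tweety), blue(tweety), closed(tweety), flies(tweety), green(tweety), has_feathers(z), hot(z), large(z), mammal(tweety), stale(tweety), visible(tweety), wooden(z)} — 13 facts.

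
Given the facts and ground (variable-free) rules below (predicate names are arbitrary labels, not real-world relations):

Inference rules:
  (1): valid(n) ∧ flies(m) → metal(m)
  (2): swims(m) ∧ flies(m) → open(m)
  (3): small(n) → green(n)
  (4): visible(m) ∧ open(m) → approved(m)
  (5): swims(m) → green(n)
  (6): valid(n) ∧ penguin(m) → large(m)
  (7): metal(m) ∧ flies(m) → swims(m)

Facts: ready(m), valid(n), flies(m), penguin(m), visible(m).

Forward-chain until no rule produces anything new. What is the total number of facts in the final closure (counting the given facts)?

11

Round 1: (1) [valid(n) ∧ flies(m) → metal(m)]; (6) [valid(n) ∧ penguin(m) → large(m)]. New: metal(m), large(m).
Round 2: (7) [metal(m) ∧ flies(m) → swims(m)]. New: swims(m).
Round 3: (2) [swims(m) ∧ flies(m) → open(m)]; (5) [swims(m) → green(n)]. New: open(m), green(n).
Round 4: (4) [visible(m) ∧ open(m) → approved(m)]. New: approved(m).
Closure: {approved(m), flies(m), green(n), large(m), metal(m), open(m), penguin(m), ready(m), swims(m), valid(n), visible(m)} — 11 facts.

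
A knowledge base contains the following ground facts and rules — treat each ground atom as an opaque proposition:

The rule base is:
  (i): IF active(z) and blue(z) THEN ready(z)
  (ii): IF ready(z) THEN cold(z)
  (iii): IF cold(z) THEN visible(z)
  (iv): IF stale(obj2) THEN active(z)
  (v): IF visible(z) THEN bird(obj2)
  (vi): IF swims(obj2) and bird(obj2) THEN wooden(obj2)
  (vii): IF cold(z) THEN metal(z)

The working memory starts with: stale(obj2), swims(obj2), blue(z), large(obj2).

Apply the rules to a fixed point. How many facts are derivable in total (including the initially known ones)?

11

Round 1 fires (iv), giving active(z).
Round 2 fires (i), giving ready(z).
Round 3 fires (ii), giving cold(z).
Round 4 fires (iii), (vii), giving visible(z), metal(z).
Round 5 fires (v), giving bird(obj2).
Round 6 fires (vi), giving wooden(obj2).
Closure: {active(z), bird(obj2), blue(z), cold(z), large(obj2), metal(z), ready(z), stale(obj2), swims(obj2), visible(z), wooden(obj2)} — 11 facts.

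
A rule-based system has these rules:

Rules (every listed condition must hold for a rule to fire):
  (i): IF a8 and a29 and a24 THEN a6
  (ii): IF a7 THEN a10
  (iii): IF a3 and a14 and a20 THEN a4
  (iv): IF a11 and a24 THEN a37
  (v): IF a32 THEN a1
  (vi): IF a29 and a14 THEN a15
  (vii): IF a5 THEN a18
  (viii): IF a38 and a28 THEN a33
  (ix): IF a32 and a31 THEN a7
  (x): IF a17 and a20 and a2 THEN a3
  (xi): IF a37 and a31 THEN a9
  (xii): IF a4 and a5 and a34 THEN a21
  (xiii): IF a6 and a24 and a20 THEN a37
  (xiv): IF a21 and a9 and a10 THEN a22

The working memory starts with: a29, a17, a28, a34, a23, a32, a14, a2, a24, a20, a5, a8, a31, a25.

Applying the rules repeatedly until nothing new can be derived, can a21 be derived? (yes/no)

Round 1: (i) [IF a8 and a29 and a24 THEN a6]; (v) [IF a32 THEN a1]; (vi) [IF a29 and a14 THEN a15]; (vii) [IF a5 THEN a18]; (ix) [IF a32 and a31 THEN a7]; (x) [IF a17 and a20 and a2 THEN a3]. New: a6, a1, a15, a18, a7, a3.
Round 2: (ii) [IF a7 THEN a10]; (iii) [IF a3 and a14 and a20 THEN a4]; (xiii) [IF a6 and a24 and a20 THEN a37]. New: a10, a4, a37.
Round 3: (xi) [IF a37 and a31 THEN a9]; (xii) [IF a4 and a5 and a34 THEN a21]. New: a9, a21.
Round 4: (xiv) [IF a21 and a9 and a10 THEN a22]. New: a22.
a21 appears in round 3, so it is derivable.

yes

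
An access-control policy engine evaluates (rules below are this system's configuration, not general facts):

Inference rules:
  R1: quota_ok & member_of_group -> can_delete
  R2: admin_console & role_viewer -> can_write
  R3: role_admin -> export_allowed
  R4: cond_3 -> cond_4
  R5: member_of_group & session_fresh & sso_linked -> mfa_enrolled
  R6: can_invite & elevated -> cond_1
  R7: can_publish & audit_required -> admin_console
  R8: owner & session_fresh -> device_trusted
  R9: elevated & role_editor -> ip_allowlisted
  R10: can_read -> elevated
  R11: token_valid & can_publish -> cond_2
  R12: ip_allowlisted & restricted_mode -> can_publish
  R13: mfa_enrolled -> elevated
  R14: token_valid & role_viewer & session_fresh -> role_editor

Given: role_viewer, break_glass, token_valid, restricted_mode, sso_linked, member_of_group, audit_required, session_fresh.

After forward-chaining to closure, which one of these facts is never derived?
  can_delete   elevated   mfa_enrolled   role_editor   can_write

[1] R5 [member_of_group & session_fresh & sso_linked -> mfa_enrolled]; R14 [token_valid & role_viewer & session_fresh -> role_editor]. ⇒ new: mfa_enrolled, role_editor.
[2] R13 [mfa_enrolled -> elevated]. ⇒ new: elevated.
[3] R9 [elevated & role_editor -> ip_allowlisted]. ⇒ new: ip_allowlisted.
[4] R12 [ip_allowlisted & restricted_mode -> can_publish]. ⇒ new: can_publish.
[5] R7 [can_publish & audit_required -> admin_console]; R11 [token_valid & can_publish -> cond_2]. ⇒ new: admin_console, cond_2.
[6] R2 [admin_console & role_viewer -> can_write]. ⇒ new: can_write.
Derived: role_editor (round 1), can_write (round 6), elevated (round 2), mfa_enrolled (round 1). can_delete never appears in any round.

can_delete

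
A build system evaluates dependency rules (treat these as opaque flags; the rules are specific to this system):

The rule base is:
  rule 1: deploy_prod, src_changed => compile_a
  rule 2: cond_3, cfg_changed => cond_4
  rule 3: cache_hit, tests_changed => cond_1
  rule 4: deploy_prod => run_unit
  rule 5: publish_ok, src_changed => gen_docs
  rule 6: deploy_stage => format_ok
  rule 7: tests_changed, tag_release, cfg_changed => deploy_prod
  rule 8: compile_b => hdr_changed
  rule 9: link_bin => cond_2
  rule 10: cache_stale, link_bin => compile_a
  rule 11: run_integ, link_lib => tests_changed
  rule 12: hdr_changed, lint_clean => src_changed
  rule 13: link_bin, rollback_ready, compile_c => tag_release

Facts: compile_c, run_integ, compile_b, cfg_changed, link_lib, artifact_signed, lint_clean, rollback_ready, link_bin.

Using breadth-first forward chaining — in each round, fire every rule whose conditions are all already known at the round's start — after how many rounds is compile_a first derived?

Round 1 — rule 8, rule 9, rule 11, rule 13, derive hdr_changed, cond_2, tests_changed, tag_release.
Round 2 — rule 7, rule 12, derive deploy_prod, src_changed.
Round 3 — rule 1, rule 4, derive compile_a, run_unit.
compile_a first appears in round 3.

3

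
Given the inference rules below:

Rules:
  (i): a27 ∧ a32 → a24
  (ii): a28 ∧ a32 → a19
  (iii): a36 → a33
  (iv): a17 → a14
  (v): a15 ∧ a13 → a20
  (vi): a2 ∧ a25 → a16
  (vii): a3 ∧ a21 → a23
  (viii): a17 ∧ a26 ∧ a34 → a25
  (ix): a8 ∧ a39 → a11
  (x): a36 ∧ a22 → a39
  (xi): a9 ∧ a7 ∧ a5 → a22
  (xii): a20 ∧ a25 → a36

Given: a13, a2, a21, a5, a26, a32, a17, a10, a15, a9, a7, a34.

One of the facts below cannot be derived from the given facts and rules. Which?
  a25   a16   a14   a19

Round 1: (iv) [a17 → a14]; (v) [a15 ∧ a13 → a20]; (viii) [a17 ∧ a26 ∧ a34 → a25]; (xi) [a9 ∧ a7 ∧ a5 → a22]. New: a14, a20, a25, a22.
Round 2: (vi) [a2 ∧ a25 → a16]; (xii) [a20 ∧ a25 → a36]. New: a16, a36.
Round 3: (iii) [a36 → a33]; (x) [a36 ∧ a22 → a39]. New: a33, a39.
Derived: a25 (round 1), a16 (round 2), a14 (round 1). a19 never appears in any round.

a19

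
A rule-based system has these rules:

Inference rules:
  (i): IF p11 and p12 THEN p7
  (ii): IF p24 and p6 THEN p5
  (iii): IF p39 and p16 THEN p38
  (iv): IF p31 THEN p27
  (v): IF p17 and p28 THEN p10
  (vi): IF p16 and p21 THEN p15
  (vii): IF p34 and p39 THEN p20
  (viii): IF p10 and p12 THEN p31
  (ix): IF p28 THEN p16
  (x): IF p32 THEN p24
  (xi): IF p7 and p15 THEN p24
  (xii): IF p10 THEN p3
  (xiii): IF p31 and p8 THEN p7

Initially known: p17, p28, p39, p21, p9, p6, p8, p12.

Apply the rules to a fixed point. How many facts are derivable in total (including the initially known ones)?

18

Round 1: (v) [IF p17 and p28 THEN p10]; (ix) [IF p28 THEN p16]. Adds p10, p16.
Round 2: (iii) [IF p39 and p16 THEN p38]; (vi) [IF p16 and p21 THEN p15]; (viii) [IF p10 and p12 THEN p31]; (xii) [IF p10 THEN p3]. Adds p38, p15, p31, p3.
Round 3: (iv) [IF p31 THEN p27]; (xiii) [IF p31 and p8 THEN p7]. Adds p27, p7.
Round 4: (xi) [IF p7 and p15 THEN p24]. Adds p24.
Round 5: (ii) [IF p24 and p6 THEN p5]. Adds p5.
Closure: {p10, p12, p15, p16, p17, p21, p24, p27, p28, p3, p31, p38, p39, p5, p6, p7, p8, p9} — 18 facts.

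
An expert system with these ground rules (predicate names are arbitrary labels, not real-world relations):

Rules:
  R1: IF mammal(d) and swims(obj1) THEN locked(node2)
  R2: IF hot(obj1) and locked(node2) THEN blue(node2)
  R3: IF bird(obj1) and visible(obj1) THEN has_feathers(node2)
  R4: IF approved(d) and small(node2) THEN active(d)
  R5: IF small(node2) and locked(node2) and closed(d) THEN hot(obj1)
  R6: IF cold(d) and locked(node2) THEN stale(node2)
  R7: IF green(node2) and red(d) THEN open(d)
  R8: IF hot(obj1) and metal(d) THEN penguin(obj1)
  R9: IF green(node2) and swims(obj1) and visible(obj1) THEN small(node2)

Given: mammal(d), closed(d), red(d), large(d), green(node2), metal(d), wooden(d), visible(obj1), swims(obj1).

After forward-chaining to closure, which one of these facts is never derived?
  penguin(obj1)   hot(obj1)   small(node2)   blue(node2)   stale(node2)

stale(node2)

Round 1: R1 [IF mammal(d) and swims(obj1) THEN locked(node2)]; R7 [IF green(node2) and red(d) THEN open(d)]; R9 [IF green(node2) and swims(obj1) and visible(obj1) THEN small(node2)]. New: locked(node2), open(d), small(node2).
Round 2: R5 [IF small(node2) and locked(node2) and closed(d) THEN hot(obj1)]. New: hot(obj1).
Round 3: R2 [IF hot(obj1) and locked(node2) THEN blue(node2)]; R8 [IF hot(obj1) and metal(d) THEN penguin(obj1)]. New: blue(node2), penguin(obj1).
Derived: penguin(obj1) (round 3), hot(obj1) (round 2), small(node2) (round 1), blue(node2) (round 3). stale(node2) never appears in any round.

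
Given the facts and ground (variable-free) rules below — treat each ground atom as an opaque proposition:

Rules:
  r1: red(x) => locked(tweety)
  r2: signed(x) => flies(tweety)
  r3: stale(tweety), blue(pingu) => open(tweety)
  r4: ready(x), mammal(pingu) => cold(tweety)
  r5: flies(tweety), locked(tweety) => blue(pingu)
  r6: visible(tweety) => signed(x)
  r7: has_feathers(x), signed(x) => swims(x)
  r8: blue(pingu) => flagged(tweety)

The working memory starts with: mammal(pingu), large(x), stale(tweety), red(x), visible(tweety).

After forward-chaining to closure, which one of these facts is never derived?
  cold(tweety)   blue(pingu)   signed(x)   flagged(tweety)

cold(tweety)

Round 1: r1 [red(x) => locked(tweety)]; r6 [visible(tweety) => signed(x)]. New: locked(tweety), signed(x).
Round 2: r2 [signed(x) => flies(tweety)]. New: flies(tweety).
Round 3: r5 [flies(tweety), locked(tweety) => blue(pingu)]. New: blue(pingu).
Round 4: r3 [stale(tweety), blue(pingu) => open(tweety)]; r8 [blue(pingu) => flagged(tweety)]. New: open(tweety), flagged(tweety).
Derived: flagged(tweety) (round 4), blue(pingu) (round 3), signed(x) (round 1). cold(tweety) never appears in any round.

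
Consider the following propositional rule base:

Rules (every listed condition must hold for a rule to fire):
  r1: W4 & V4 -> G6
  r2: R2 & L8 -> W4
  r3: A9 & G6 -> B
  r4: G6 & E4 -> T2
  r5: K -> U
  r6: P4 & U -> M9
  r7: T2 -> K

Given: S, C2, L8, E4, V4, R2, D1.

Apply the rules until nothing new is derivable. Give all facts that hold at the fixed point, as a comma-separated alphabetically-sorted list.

Round 1 — r2, derive W4.
Round 2 — r1, derive G6.
Round 3 — r4, derive T2.
Round 4 — r7, derive K.
Round 5 — r5, derive U.

C2, D1, E4, G6, K, L8, R2, S, T2, U, V4, W4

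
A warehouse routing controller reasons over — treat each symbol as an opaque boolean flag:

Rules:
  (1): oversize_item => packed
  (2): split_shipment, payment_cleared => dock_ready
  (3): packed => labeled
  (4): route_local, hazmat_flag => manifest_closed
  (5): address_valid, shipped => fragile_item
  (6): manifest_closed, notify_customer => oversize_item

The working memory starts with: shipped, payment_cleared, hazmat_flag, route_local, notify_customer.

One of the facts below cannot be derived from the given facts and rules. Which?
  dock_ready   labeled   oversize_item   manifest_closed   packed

Round 1: (4) [route_local, hazmat_flag => manifest_closed]. Adds manifest_closed.
Round 2: (6) [manifest_closed, notify_customer => oversize_item]. Adds oversize_item.
Round 3: (1) [oversize_item => packed]. Adds packed.
Round 4: (3) [packed => labeled]. Adds labeled.
Derived: labeled (round 4), oversize_item (round 2), manifest_closed (round 1), packed (round 3). dock_ready never appears in any round.

dock_ready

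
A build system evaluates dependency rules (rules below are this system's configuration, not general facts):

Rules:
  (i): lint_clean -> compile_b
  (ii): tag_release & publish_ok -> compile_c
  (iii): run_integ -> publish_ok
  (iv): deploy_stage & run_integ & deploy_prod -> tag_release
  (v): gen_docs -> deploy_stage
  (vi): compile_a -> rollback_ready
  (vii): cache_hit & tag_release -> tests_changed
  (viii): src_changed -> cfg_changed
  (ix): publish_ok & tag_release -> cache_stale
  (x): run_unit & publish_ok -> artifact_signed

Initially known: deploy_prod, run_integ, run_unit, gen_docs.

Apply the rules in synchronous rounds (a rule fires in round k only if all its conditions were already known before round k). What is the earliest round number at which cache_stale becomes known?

Round 1: (iii) [run_integ -> publish_ok]; (v) [gen_docs -> deploy_stage]. New: publish_ok, deploy_stage.
Round 2: (iv) [deploy_stage & run_integ & deploy_prod -> tag_release]; (x) [run_unit & publish_ok -> artifact_signed]. New: tag_release, artifact_signed.
Round 3: (ii) [tag_release & publish_ok -> compile_c]; (ix) [publish_ok & tag_release -> cache_stale]. New: compile_c, cache_stale.
cache_stale first appears in round 3.

3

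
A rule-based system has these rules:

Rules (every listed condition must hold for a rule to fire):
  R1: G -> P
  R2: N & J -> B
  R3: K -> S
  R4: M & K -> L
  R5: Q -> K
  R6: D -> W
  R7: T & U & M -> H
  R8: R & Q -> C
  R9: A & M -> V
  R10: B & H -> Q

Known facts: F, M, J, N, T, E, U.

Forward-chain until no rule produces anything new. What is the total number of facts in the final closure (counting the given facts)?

13

Round 1: R2 [N & J -> B]; R7 [T & U & M -> H]. New: B, H.
Round 2: R10 [B & H -> Q]. New: Q.
Round 3: R5 [Q -> K]. New: K.
Round 4: R3 [K -> S]; R4 [M & K -> L]. New: S, L.
Closure: {B, E, F, H, J, K, L, M, N, Q, S, T, U} — 13 facts.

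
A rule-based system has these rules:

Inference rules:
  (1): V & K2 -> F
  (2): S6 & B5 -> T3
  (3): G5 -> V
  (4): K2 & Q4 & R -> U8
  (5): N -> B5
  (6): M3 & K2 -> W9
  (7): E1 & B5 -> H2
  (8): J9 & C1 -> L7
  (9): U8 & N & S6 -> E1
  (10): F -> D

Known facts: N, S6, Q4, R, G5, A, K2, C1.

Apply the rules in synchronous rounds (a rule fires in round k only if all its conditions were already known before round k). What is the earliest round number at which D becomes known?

3

Round 1: (3) [G5 -> V]; (4) [K2 & Q4 & R -> U8]; (5) [N -> B5]. Adds V, U8, B5.
Round 2: (1) [V & K2 -> F]; (2) [S6 & B5 -> T3]; (9) [U8 & N & S6 -> E1]. Adds F, T3, E1.
Round 3: (7) [E1 & B5 -> H2]; (10) [F -> D]. Adds H2, D.
D first appears in round 3.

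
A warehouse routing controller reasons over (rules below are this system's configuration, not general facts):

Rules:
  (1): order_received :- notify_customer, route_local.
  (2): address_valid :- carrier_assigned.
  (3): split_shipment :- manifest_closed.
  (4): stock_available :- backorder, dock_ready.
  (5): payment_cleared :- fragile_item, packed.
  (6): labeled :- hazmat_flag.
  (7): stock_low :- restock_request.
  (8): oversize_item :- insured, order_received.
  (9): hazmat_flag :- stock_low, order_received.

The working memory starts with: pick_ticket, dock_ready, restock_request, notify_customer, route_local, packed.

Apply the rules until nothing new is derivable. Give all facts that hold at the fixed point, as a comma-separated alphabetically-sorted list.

Round 1 fires (1), (7), giving order_received, stock_low.
Round 2 fires (9), giving hazmat_flag.
Round 3 fires (6), giving labeled.

dock_ready, hazmat_flag, labeled, notify_customer, order_received, packed, pick_ticket, restock_request, route_local, stock_low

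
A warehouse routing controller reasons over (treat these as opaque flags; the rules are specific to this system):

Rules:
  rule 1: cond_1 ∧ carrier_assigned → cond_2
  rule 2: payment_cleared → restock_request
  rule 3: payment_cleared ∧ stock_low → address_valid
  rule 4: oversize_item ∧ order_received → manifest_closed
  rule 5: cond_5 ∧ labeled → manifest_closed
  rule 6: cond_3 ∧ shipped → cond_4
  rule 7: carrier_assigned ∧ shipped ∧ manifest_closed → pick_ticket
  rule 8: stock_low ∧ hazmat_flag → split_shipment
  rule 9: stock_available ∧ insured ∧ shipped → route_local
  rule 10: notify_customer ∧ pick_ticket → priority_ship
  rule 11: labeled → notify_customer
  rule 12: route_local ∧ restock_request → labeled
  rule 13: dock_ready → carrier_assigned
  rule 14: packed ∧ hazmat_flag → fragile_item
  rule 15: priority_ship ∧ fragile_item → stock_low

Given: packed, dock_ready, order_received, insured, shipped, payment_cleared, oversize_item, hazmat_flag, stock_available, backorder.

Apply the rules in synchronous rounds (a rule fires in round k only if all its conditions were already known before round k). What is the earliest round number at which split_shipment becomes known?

Round 1: rule 2 [payment_cleared → restock_request]; rule 4 [oversize_item ∧ order_received → manifest_closed]; rule 9 [stock_available ∧ insured ∧ shipped → route_local]; rule 13 [dock_ready → carrier_assigned]; rule 14 [packed ∧ hazmat_flag → fragile_item]. Adds restock_request, manifest_closed, route_local, carrier_assigned, fragile_item.
Round 2: rule 7 [carrier_assigned ∧ shipped ∧ manifest_closed → pick_ticket]; rule 12 [route_local ∧ restock_request → labeled]. Adds pick_ticket, labeled.
Round 3: rule 11 [labeled → notify_customer]. Adds notify_customer.
Round 4: rule 10 [notify_customer ∧ pick_ticket → priority_ship]. Adds priority_ship.
Round 5: rule 15 [priority_ship ∧ fragile_item → stock_low]. Adds stock_low.
Round 6: rule 3 [payment_cleared ∧ stock_low → address_valid]; rule 8 [stock_low ∧ hazmat_flag → split_shipment]. Adds address_valid, split_shipment.
split_shipment first appears in round 6.

6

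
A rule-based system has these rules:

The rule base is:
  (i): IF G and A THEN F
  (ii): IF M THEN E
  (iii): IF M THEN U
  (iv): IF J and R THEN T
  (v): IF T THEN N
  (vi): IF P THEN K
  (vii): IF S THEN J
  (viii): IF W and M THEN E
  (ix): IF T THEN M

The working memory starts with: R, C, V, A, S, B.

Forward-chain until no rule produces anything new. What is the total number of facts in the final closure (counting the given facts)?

12

Round 1: (vii) [IF S THEN J]. New: J.
Round 2: (iv) [IF J and R THEN T]. New: T.
Round 3: (v) [IF T THEN N]; (ix) [IF T THEN M]. New: N, M.
Round 4: (ii) [IF M THEN E]; (iii) [IF M THEN U]. New: E, U.
Closure: {A, B, C, E, J, M, N, R, S, T, U, V} — 12 facts.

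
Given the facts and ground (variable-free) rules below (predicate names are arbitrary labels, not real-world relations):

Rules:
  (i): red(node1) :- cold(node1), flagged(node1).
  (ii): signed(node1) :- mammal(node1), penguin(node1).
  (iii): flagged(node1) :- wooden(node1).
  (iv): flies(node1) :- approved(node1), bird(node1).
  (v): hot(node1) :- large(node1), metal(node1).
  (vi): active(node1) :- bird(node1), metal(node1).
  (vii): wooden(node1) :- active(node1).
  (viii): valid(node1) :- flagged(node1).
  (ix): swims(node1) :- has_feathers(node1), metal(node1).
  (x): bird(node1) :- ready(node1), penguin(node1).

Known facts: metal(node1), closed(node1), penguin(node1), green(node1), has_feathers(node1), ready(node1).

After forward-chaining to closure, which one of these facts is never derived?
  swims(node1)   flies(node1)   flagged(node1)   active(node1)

flies(node1)

[1] (ix) [swims(node1) :- has_feathers(node1), metal(node1).]; (x) [bird(node1) :- ready(node1), penguin(node1).]. ⇒ new: swims(node1), bird(node1).
[2] (vi) [active(node1) :- bird(node1), metal(node1).]. ⇒ new: active(node1).
[3] (vii) [wooden(node1) :- active(node1).]. ⇒ new: wooden(node1).
[4] (iii) [flagged(node1) :- wooden(node1).]. ⇒ new: flagged(node1).
[5] (viii) [valid(node1) :- flagged(node1).]. ⇒ new: valid(node1).
Derived: active(node1) (round 2), swims(node1) (round 1), flagged(node1) (round 4). flies(node1) never appears in any round.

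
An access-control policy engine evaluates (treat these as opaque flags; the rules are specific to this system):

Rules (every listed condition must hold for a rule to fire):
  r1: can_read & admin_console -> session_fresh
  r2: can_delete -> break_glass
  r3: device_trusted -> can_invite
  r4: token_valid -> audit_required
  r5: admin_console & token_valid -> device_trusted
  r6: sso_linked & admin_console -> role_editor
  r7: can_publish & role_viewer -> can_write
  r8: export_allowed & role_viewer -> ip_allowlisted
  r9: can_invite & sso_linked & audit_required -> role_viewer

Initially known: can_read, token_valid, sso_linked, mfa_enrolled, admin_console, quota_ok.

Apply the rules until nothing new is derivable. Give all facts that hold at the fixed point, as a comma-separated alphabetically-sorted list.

Round 1 fires r1, r4, r5, r6, giving session_fresh, audit_required, device_trusted, role_editor.
Round 2 fires r3, giving can_invite.
Round 3 fires r9, giving role_viewer.

admin_console, audit_required, can_invite, can_read, device_trusted, mfa_enrolled, quota_ok, role_editor, role_viewer, session_fresh, sso_linked, token_valid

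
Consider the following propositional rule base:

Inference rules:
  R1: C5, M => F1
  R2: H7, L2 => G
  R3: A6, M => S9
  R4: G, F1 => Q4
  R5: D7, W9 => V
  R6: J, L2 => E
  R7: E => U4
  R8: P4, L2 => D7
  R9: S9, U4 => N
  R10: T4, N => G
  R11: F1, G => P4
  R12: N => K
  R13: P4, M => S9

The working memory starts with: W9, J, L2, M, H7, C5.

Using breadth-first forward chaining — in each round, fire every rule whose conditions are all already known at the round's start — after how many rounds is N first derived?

[1] R1 [C5, M => F1]; R2 [H7, L2 => G]; R6 [J, L2 => E]. ⇒ new: F1, G, E.
[2] R4 [G, F1 => Q4]; R7 [E => U4]; R11 [F1, G => P4]. ⇒ new: Q4, U4, P4.
[3] R8 [P4, L2 => D7]; R13 [P4, M => S9]. ⇒ new: D7, S9.
[4] R5 [D7, W9 => V]; R9 [S9, U4 => N]. ⇒ new: V, N.
N first appears in round 4.

4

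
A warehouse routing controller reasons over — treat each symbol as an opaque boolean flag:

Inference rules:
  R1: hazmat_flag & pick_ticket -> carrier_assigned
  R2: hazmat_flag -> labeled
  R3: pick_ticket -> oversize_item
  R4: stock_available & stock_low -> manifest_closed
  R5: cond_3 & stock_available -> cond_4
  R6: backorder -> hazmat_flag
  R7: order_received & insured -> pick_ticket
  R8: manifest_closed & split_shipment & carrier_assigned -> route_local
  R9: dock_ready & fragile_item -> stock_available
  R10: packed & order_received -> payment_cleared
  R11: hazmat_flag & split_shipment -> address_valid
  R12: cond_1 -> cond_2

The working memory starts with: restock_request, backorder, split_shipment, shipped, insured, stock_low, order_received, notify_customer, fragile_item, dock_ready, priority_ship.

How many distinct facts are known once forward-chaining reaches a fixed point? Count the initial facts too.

Round 1: R6 [backorder -> hazmat_flag]; R7 [order_received & insured -> pick_ticket]; R9 [dock_ready & fragile_item -> stock_available]. Adds hazmat_flag, pick_ticket, stock_available.
Round 2: R1 [hazmat_flag & pick_ticket -> carrier_assigned]; R2 [hazmat_flag -> labeled]; R3 [pick_ticket -> oversize_item]; R4 [stock_available & stock_low -> manifest_closed]; R11 [hazmat_flag & split_shipment -> address_valid]. Adds carrier_assigned, labeled, oversize_item, manifest_closed, address_valid.
Round 3: R8 [manifest_closed & split_shipment & carrier_assigned -> route_local]. Adds route_local.
Closure: {address_valid, backorder, carrier_assigned, dock_ready, fragile_item, hazmat_flag, insured, labeled, manifest_closed, notify_customer, order_received, oversize_item, pick_ticket, priority_ship, restock_request, route_local, shipped, split_shipment, stock_available, stock_low} — 20 facts.

20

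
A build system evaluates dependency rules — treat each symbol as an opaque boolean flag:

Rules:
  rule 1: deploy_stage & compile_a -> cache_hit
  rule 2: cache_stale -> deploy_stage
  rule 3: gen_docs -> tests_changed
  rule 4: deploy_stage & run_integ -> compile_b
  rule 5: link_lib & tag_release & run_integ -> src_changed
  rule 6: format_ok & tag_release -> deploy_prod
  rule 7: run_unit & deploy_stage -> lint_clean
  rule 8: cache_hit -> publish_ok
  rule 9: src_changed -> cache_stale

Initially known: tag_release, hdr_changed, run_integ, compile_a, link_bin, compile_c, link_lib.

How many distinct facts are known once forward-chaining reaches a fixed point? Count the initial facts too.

[1] rule 5 [link_lib & tag_release & run_integ -> src_changed]. ⇒ new: src_changed.
[2] rule 9 [src_changed -> cache_stale]. ⇒ new: cache_stale.
[3] rule 2 [cache_stale -> deploy_stage]. ⇒ new: deploy_stage.
[4] rule 1 [deploy_stage & compile_a -> cache_hit]; rule 4 [deploy_stage & run_integ -> compile_b]. ⇒ new: cache_hit, compile_b.
[5] rule 8 [cache_hit -> publish_ok]. ⇒ new: publish_ok.
Closure: {cache_hit, cache_stale, compile_a, compile_b, compile_c, deploy_stage, hdr_changed, link_bin, link_lib, publish_ok, run_integ, src_changed, tag_release} — 13 facts.

13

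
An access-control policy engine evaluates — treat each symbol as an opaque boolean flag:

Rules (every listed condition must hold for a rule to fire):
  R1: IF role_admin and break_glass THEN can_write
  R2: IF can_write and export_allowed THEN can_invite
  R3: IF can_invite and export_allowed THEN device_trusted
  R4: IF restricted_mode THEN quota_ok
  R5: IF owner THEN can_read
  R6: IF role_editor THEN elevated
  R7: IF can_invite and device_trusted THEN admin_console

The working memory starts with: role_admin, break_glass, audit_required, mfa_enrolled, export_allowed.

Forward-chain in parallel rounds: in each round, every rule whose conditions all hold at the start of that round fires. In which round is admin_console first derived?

4

Round 1: R1 [IF role_admin and break_glass THEN can_write]. Adds can_write.
Round 2: R2 [IF can_write and export_allowed THEN can_invite]. Adds can_invite.
Round 3: R3 [IF can_invite and export_allowed THEN device_trusted]. Adds device_trusted.
Round 4: R7 [IF can_invite and device_trusted THEN admin_console]. Adds admin_console.
admin_console first appears in round 4.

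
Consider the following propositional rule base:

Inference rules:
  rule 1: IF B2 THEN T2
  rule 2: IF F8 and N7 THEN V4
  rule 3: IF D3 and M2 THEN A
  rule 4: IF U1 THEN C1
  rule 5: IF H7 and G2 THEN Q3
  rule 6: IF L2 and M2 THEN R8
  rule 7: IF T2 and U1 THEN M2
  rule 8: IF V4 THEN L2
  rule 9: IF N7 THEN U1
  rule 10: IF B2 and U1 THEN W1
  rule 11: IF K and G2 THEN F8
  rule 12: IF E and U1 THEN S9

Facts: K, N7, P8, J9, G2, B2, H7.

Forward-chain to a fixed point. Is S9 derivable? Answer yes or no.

no

Round 1: rule 1 [IF B2 THEN T2]; rule 5 [IF H7 and G2 THEN Q3]; rule 9 [IF N7 THEN U1]; rule 11 [IF K and G2 THEN F8]. New: T2, Q3, U1, F8.
Round 2: rule 2 [IF F8 and N7 THEN V4]; rule 4 [IF U1 THEN C1]; rule 7 [IF T2 and U1 THEN M2]; rule 10 [IF B2 and U1 THEN W1]. New: V4, C1, M2, W1.
Round 3: rule 8 [IF V4 THEN L2]. New: L2.
Round 4: rule 6 [IF L2 and M2 THEN R8]. New: R8.
Fixed point reached. S9 is concluded only by rule 12; rule 12 needs E (never derived).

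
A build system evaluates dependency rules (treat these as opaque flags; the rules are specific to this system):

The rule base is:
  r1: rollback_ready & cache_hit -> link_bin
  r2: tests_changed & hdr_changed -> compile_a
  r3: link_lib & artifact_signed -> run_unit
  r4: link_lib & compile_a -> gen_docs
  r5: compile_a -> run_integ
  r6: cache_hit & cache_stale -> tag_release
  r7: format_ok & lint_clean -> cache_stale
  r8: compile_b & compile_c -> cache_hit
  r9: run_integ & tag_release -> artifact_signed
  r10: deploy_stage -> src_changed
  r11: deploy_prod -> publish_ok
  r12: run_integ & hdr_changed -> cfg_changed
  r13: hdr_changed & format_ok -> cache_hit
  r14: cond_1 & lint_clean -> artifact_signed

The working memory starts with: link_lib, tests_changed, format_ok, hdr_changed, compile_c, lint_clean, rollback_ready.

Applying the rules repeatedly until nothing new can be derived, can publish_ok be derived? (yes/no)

no

Round 1 — r2, r7, r13, derive compile_a, cache_stale, cache_hit.
Round 2 — r1, r4, r5, r6, derive link_bin, gen_docs, run_integ, tag_release.
Round 3 — r9, r12, derive artifact_signed, cfg_changed.
Round 4 — r3, derive run_unit.
Fixed point reached. publish_ok is concluded only by r11; r11 needs deploy_prod (never derived).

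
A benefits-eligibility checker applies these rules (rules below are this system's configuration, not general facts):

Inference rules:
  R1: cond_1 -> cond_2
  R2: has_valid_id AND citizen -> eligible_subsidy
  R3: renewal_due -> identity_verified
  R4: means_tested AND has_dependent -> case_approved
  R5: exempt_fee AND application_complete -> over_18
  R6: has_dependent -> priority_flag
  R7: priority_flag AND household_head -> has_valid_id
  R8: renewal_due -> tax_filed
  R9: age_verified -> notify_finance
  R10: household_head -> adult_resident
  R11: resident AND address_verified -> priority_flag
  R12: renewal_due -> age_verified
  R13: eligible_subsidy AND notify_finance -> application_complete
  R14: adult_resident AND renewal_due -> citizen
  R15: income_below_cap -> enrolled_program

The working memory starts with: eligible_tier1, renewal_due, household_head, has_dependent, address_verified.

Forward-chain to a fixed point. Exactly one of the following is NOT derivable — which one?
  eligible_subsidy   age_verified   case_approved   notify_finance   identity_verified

[1] R3 [renewal_due -> identity_verified]; R6 [has_dependent -> priority_flag]; R8 [renewal_due -> tax_filed]; R10 [household_head -> adult_resident]; R12 [renewal_due -> age_verified]. ⇒ new: identity_verified, priority_flag, tax_filed, adult_resident, age_verified.
[2] R7 [priority_flag AND household_head -> has_valid_id]; R9 [age_verified -> notify_finance]; R14 [adult_resident AND renewal_due -> citizen]. ⇒ new: has_valid_id, notify_finance, citizen.
[3] R2 [has_valid_id AND citizen -> eligible_subsidy]. ⇒ new: eligible_subsidy.
[4] R13 [eligible_subsidy AND notify_finance -> application_complete]. ⇒ new: application_complete.
Derived: age_verified (round 1), notify_finance (round 2), identity_verified (round 1), eligible_subsidy (round 3). case_approved never appears in any round.

case_approved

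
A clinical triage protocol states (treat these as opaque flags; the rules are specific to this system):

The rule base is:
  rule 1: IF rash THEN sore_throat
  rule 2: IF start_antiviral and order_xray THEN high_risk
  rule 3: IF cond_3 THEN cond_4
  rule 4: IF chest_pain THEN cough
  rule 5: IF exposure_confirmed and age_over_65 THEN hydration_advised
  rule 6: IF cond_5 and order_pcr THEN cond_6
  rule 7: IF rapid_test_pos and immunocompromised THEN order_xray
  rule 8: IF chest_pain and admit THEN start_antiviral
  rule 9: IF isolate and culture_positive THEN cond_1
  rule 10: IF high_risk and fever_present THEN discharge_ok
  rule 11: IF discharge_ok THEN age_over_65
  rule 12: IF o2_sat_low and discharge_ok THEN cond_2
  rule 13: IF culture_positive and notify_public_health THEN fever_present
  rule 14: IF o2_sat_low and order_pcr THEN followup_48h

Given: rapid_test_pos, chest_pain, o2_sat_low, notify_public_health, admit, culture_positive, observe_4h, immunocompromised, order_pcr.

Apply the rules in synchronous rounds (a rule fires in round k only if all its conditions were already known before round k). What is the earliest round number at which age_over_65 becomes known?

Round 1: rule 4 [IF chest_pain THEN cough]; rule 7 [IF rapid_test_pos and immunocompromised THEN order_xray]; rule 8 [IF chest_pain and admit THEN start_antiviral]; rule 13 [IF culture_positive and notify_public_health THEN fever_present]; rule 14 [IF o2_sat_low and order_pcr THEN followup_48h]. Adds cough, order_xray, start_antiviral, fever_present, followup_48h.
Round 2: rule 2 [IF start_antiviral and order_xray THEN high_risk]. Adds high_risk.
Round 3: rule 10 [IF high_risk and fever_present THEN discharge_ok]. Adds discharge_ok.
Round 4: rule 11 [IF discharge_ok THEN age_over_65]; rule 12 [IF o2_sat_low and discharge_ok THEN cond_2]. Adds age_over_65, cond_2.
age_over_65 first appears in round 4.

4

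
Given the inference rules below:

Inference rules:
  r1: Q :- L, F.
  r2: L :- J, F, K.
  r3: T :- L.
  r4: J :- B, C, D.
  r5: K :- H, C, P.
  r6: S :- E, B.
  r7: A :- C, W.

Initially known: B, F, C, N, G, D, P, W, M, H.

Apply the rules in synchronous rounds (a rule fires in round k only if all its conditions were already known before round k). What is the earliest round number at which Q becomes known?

3

Round 1: r4 [J :- B, C, D.]; r5 [K :- H, C, P.]; r7 [A :- C, W.]. New: J, K, A.
Round 2: r2 [L :- J, F, K.]. New: L.
Round 3: r1 [Q :- L, F.]; r3 [T :- L.]. New: Q, T.
Q first appears in round 3.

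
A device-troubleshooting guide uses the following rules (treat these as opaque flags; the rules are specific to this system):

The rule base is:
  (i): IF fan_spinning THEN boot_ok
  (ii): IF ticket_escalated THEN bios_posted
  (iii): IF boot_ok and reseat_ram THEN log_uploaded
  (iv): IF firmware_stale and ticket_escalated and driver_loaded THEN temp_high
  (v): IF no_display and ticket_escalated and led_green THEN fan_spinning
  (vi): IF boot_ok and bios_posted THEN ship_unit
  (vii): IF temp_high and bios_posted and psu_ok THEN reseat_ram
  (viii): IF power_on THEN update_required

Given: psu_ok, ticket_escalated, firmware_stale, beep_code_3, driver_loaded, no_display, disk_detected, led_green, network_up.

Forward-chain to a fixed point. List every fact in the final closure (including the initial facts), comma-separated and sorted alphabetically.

beep_code_3, bios_posted, boot_ok, disk_detected, driver_loaded, fan_spinning, firmware_stale, led_green, log_uploaded, network_up, no_display, psu_ok, reseat_ram, ship_unit, temp_high, ticket_escalated

Round 1 fires (ii), (iv), (v), giving bios_posted, temp_high, fan_spinning.
Round 2 fires (i), (vii), giving boot_ok, reseat_ram.
Round 3 fires (iii), (vi), giving log_uploaded, ship_unit.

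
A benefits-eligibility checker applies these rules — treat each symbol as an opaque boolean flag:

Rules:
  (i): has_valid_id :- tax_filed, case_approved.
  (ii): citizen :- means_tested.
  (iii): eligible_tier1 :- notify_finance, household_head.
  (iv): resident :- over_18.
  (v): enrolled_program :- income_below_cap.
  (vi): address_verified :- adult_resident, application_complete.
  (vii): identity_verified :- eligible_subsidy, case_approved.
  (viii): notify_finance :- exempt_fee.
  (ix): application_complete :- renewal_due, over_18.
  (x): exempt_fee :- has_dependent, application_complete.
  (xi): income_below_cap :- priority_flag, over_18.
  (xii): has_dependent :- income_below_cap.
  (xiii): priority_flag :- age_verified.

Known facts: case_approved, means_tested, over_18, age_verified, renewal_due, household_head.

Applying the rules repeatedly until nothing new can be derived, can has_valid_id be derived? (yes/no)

no

Round 1: (ii) [citizen :- means_tested.]; (iv) [resident :- over_18.]; (ix) [application_complete :- renewal_due, over_18.]; (xiii) [priority_flag :- age_verified.]. Adds citizen, resident, application_complete, priority_flag.
Round 2: (xi) [income_below_cap :- priority_flag, over_18.]. Adds income_below_cap.
Round 3: (v) [enrolled_program :- income_below_cap.]; (xii) [has_dependent :- income_below_cap.]. Adds enrolled_program, has_dependent.
Round 4: (x) [exempt_fee :- has_dependent, application_complete.]. Adds exempt_fee.
Round 5: (viii) [notify_finance :- exempt_fee.]. Adds notify_finance.
Round 6: (iii) [eligible_tier1 :- notify_finance, household_head.]. Adds eligible_tier1.
Fixed point reached. has_valid_id is concluded only by (i); (i) needs tax_filed (never derived).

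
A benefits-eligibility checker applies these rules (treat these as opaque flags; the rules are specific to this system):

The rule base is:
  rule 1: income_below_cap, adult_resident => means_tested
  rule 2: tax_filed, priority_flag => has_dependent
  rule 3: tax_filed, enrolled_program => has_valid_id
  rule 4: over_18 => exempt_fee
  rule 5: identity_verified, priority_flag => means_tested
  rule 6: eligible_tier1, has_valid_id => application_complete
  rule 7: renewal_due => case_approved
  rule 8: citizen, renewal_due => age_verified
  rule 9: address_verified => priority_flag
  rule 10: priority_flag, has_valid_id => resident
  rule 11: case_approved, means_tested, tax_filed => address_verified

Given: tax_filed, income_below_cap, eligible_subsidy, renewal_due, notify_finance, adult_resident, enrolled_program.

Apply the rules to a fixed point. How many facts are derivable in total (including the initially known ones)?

Round 1 fires rule 1, rule 3, rule 7, giving means_tested, has_valid_id, case_approved.
Round 2 fires rule 11, giving address_verified.
Round 3 fires rule 9, giving priority_flag.
Round 4 fires rule 2, rule 10, giving has_dependent, resident.
Closure: {address_verified, adult_resident, case_approved, eligible_subsidy, enrolled_program, has_dependent, has_valid_id, income_below_cap, means_tested, notify_finance, priority_flag, renewal_due, resident, tax_filed} — 14 facts.

14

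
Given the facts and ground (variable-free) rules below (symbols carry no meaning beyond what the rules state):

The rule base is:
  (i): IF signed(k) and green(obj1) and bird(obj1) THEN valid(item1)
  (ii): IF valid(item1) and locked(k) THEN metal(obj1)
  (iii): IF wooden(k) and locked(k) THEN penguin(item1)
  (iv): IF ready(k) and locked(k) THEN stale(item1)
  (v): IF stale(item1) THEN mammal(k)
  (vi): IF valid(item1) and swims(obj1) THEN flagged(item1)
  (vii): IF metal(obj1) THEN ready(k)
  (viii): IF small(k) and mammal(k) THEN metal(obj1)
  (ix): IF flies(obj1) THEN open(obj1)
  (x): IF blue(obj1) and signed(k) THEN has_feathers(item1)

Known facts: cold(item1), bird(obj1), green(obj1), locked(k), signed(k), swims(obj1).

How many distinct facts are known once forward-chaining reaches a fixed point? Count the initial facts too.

Round 1: (i) [IF signed(k) and green(obj1) and bird(obj1) THEN valid(item1)]. Adds valid(item1).
Round 2: (ii) [IF valid(item1) and locked(k) THEN metal(obj1)]; (vi) [IF valid(item1) and swims(obj1) THEN flagged(item1)]. Adds metal(obj1), flagged(item1).
Round 3: (vii) [IF metal(obj1) THEN ready(k)]. Adds ready(k).
Round 4: (iv) [IF ready(k) and locked(k) THEN stale(item1)]. Adds stale(item1).
Round 5: (v) [IF stale(item1) THEN mammal(k)]. Adds mammal(k).
Closure: {bird(obj1), cold(item1), flagged(item1), green(obj1), locked(k), mammal(k), metal(obj1), ready(k), signed(k), stale(item1), swims(obj1), valid(item1)} — 12 facts.

12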